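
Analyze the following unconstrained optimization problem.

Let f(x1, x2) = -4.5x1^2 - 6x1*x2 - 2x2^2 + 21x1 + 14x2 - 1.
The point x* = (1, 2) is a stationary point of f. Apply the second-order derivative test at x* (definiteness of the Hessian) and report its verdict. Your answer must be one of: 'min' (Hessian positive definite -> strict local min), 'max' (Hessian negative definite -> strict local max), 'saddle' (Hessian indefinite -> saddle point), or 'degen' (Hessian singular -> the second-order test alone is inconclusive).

Compute the Hessian H = grad^2 f:
  H = [[-9, -6], [-6, -4]]
Verify stationarity: grad f(x*) = H x* + g = (0, 0).
Eigenvalues of H: -13, 0.
H has a zero eigenvalue (singular; negative semidefinite but not definite), so H is neither positive definite, negative definite, nor indefinite. The second-order test alone is inconclusive -> degen.
(Indeed, f is constant along the null direction of H through x*, so x* is not a strict local extremum.)

degen


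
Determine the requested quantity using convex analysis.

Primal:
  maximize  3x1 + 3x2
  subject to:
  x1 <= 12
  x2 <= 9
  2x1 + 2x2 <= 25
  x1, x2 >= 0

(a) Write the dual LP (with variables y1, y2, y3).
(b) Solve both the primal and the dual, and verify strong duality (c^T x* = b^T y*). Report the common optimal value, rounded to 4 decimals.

The standard primal-dual pair for 'max c^T x s.t. A x <= b, x >= 0' is:
  Dual:  min b^T y  s.t.  A^T y >= c,  y >= 0.

So the dual LP is:
  minimize  12y1 + 9y2 + 25y3
  subject to:
    y1 + 2y3 >= 3
    y2 + 2y3 >= 3
    y1, y2, y3 >= 0

Solving the primal: x* = (3.5, 9).
  primal value c^T x* = 37.5.
Solving the dual: y* = (0, 0, 1.5).
  dual value b^T y* = 37.5.
Strong duality: c^T x* = b^T y*. Confirmed.

37.5


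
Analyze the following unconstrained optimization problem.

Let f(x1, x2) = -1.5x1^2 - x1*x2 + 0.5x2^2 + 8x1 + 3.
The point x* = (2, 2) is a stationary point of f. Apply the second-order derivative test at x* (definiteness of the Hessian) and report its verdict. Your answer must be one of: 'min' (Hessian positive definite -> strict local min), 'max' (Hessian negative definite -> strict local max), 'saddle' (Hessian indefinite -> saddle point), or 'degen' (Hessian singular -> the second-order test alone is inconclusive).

Compute the Hessian H = grad^2 f:
  H = [[-3, -1], [-1, 1]]
Verify stationarity: grad f(x*) = H x* + g = (0, 0).
Eigenvalues of H: -3.2361, 1.2361.
Eigenvalues have mixed signs, so H is indefinite -> x* is a saddle point.

saddle


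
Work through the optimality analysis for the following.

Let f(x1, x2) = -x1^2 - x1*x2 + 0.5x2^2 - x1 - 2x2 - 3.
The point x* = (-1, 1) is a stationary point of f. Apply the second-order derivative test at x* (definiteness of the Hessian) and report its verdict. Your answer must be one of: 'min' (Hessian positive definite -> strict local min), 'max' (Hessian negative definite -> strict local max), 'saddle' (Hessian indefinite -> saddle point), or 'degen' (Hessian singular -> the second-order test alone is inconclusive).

Compute the Hessian H = grad^2 f:
  H = [[-2, -1], [-1, 1]]
Verify stationarity: grad f(x*) = H x* + g = (0, 0).
Eigenvalues of H: -2.3028, 1.3028.
Eigenvalues have mixed signs, so H is indefinite -> x* is a saddle point.

saddle


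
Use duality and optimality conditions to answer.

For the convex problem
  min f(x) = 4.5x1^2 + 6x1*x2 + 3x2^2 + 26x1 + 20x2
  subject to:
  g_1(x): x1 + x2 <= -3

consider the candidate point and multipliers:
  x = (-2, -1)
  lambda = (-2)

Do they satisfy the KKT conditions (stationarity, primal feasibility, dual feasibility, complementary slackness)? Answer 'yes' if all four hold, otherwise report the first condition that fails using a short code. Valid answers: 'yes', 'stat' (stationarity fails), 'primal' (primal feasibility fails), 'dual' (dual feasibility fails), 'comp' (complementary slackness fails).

Gradient of f: grad f(x) = Q x + c = (2, 2)
Constraint values g_i(x) = a_i^T x - b_i:
  g_1((-2, -1)) = 0
Stationarity residual: grad f(x) + sum_i lambda_i a_i = (0, 0)
  -> stationarity OK
Primal feasibility (all g_i <= 0): OK
Dual feasibility (all lambda_i >= 0): FAILS
Complementary slackness (lambda_i * g_i(x) = 0 for all i): OK

Verdict: the first failing condition is dual_feasibility -> dual.

dual


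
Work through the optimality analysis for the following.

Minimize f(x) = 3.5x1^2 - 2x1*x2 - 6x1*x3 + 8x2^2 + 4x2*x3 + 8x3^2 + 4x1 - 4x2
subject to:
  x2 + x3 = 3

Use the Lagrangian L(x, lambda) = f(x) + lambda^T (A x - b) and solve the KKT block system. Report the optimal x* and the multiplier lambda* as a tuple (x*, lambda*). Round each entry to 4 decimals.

Form the Lagrangian:
  L(x, lambda) = (1/2) x^T Q x + c^T x + lambda^T (A x - b)
Stationarity (grad_x L = 0): Q x + c + A^T lambda = 0.
Primal feasibility: A x = b.

This gives the KKT block system:
  [ Q   A^T ] [ x     ]   [-c ]
  [ A    0  ] [ lambda ] = [ b ]

Solving the linear system:
  x*      = (1.1579, 1.4737, 1.5263)
  lambda* = (-23.3684)
  f(x*)   = 34.4211

x* = (1.1579, 1.4737, 1.5263), lambda* = (-23.3684)


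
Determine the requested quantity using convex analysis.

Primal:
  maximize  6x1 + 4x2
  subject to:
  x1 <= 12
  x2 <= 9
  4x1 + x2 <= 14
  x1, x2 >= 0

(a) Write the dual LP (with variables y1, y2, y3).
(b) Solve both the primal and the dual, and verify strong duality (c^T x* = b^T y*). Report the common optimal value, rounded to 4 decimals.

The standard primal-dual pair for 'max c^T x s.t. A x <= b, x >= 0' is:
  Dual:  min b^T y  s.t.  A^T y >= c,  y >= 0.

So the dual LP is:
  minimize  12y1 + 9y2 + 14y3
  subject to:
    y1 + 4y3 >= 6
    y2 + y3 >= 4
    y1, y2, y3 >= 0

Solving the primal: x* = (1.25, 9).
  primal value c^T x* = 43.5.
Solving the dual: y* = (0, 2.5, 1.5).
  dual value b^T y* = 43.5.
Strong duality: c^T x* = b^T y*. Confirmed.

43.5


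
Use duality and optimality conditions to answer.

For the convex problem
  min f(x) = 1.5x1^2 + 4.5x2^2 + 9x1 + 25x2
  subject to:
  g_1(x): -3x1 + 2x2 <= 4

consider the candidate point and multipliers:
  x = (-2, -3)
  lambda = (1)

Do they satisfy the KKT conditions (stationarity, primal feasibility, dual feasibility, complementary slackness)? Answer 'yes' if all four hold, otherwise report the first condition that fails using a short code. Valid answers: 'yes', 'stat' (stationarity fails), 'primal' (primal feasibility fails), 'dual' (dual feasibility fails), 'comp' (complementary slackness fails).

Gradient of f: grad f(x) = Q x + c = (3, -2)
Constraint values g_i(x) = a_i^T x - b_i:
  g_1((-2, -3)) = -4
Stationarity residual: grad f(x) + sum_i lambda_i a_i = (0, 0)
  -> stationarity OK
Primal feasibility (all g_i <= 0): OK
Dual feasibility (all lambda_i >= 0): OK
Complementary slackness (lambda_i * g_i(x) = 0 for all i): FAILS

Verdict: the first failing condition is complementary_slackness -> comp.

comp


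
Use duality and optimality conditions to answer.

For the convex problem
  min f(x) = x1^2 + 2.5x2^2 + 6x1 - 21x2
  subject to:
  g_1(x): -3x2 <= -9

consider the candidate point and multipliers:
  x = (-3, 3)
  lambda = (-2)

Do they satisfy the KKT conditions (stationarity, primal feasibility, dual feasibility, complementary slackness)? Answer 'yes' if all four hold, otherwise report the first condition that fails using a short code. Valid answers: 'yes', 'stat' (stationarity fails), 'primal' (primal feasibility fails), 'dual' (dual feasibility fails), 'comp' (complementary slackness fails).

Gradient of f: grad f(x) = Q x + c = (0, -6)
Constraint values g_i(x) = a_i^T x - b_i:
  g_1((-3, 3)) = 0
Stationarity residual: grad f(x) + sum_i lambda_i a_i = (0, 0)
  -> stationarity OK
Primal feasibility (all g_i <= 0): OK
Dual feasibility (all lambda_i >= 0): FAILS
Complementary slackness (lambda_i * g_i(x) = 0 for all i): OK

Verdict: the first failing condition is dual_feasibility -> dual.

dual


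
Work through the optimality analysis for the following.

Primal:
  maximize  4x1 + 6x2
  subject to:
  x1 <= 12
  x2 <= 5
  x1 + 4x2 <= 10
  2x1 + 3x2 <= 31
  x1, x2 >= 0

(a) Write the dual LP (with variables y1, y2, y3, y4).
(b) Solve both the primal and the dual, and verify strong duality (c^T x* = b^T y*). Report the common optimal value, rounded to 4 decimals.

The standard primal-dual pair for 'max c^T x s.t. A x <= b, x >= 0' is:
  Dual:  min b^T y  s.t.  A^T y >= c,  y >= 0.

So the dual LP is:
  minimize  12y1 + 5y2 + 10y3 + 31y4
  subject to:
    y1 + y3 + 2y4 >= 4
    y2 + 4y3 + 3y4 >= 6
    y1, y2, y3, y4 >= 0

Solving the primal: x* = (10, 0).
  primal value c^T x* = 40.
Solving the dual: y* = (0, 0, 4, 0).
  dual value b^T y* = 40.
Strong duality: c^T x* = b^T y*. Confirmed.

40


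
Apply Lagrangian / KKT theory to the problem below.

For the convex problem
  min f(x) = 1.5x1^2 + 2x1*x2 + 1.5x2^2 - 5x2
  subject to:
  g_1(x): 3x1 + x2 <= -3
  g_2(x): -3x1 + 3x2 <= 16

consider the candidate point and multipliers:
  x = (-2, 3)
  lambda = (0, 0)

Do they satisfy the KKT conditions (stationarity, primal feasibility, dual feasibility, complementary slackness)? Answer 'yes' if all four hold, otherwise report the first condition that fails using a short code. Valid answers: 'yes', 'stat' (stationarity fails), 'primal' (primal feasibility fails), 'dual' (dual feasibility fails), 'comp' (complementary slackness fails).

Gradient of f: grad f(x) = Q x + c = (0, 0)
Constraint values g_i(x) = a_i^T x - b_i:
  g_1((-2, 3)) = 0
  g_2((-2, 3)) = -1
Stationarity residual: grad f(x) + sum_i lambda_i a_i = (0, 0)
  -> stationarity OK
Primal feasibility (all g_i <= 0): OK
Dual feasibility (all lambda_i >= 0): OK
Complementary slackness (lambda_i * g_i(x) = 0 for all i): OK

Verdict: yes, KKT holds.

yes


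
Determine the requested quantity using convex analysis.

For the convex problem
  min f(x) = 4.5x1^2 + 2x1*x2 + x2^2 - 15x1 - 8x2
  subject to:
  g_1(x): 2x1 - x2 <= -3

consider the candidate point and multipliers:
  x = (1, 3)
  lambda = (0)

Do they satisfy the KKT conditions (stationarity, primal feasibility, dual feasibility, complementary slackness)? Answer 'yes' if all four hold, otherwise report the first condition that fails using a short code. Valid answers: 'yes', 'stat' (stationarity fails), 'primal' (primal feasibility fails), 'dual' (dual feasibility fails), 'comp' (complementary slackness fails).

Gradient of f: grad f(x) = Q x + c = (0, 0)
Constraint values g_i(x) = a_i^T x - b_i:
  g_1((1, 3)) = 2
Stationarity residual: grad f(x) + sum_i lambda_i a_i = (0, 0)
  -> stationarity OK
Primal feasibility (all g_i <= 0): FAILS
Dual feasibility (all lambda_i >= 0): OK
Complementary slackness (lambda_i * g_i(x) = 0 for all i): OK

Verdict: the first failing condition is primal_feasibility -> primal.

primal


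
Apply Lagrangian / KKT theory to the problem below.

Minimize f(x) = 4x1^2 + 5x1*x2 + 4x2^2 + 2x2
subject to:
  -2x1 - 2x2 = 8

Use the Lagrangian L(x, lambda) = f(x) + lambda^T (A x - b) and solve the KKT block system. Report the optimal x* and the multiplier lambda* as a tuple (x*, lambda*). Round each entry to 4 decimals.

Form the Lagrangian:
  L(x, lambda) = (1/2) x^T Q x + c^T x + lambda^T (A x - b)
Stationarity (grad_x L = 0): Q x + c + A^T lambda = 0.
Primal feasibility: A x = b.

This gives the KKT block system:
  [ Q   A^T ] [ x     ]   [-c ]
  [ A    0  ] [ lambda ] = [ b ]

Solving the linear system:
  x*      = (-1.6667, -2.3333)
  lambda* = (-12.5)
  f(x*)   = 47.6667

x* = (-1.6667, -2.3333), lambda* = (-12.5)


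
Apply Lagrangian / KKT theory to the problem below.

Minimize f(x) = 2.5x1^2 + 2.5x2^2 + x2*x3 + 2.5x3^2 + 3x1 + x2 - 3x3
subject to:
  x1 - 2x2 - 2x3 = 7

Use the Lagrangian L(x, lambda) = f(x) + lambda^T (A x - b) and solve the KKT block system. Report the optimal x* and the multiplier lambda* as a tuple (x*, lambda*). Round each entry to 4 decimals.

Form the Lagrangian:
  L(x, lambda) = (1/2) x^T Q x + c^T x + lambda^T (A x - b)
Stationarity (grad_x L = 0): Q x + c + A^T lambda = 0.
Primal feasibility: A x = b.

This gives the KKT block system:
  [ Q   A^T ] [ x     ]   [-c ]
  [ A    0  ] [ lambda ] = [ b ]

Solving the linear system:
  x*      = (0.4783, -2.1304, -1.1304)
  lambda* = (-5.3913)
  f(x*)   = 20.2174

x* = (0.4783, -2.1304, -1.1304), lambda* = (-5.3913)


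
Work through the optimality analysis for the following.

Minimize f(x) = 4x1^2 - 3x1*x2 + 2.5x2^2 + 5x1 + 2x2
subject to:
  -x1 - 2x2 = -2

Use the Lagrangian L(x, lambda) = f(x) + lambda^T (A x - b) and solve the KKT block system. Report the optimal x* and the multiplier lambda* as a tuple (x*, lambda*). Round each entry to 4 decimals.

Form the Lagrangian:
  L(x, lambda) = (1/2) x^T Q x + c^T x + lambda^T (A x - b)
Stationarity (grad_x L = 0): Q x + c + A^T lambda = 0.
Primal feasibility: A x = b.

This gives the KKT block system:
  [ Q   A^T ] [ x     ]   [-c ]
  [ A    0  ] [ lambda ] = [ b ]

Solving the linear system:
  x*      = (0.1224, 0.9388)
  lambda* = (3.1633)
  f(x*)   = 4.4082

x* = (0.1224, 0.9388), lambda* = (3.1633)


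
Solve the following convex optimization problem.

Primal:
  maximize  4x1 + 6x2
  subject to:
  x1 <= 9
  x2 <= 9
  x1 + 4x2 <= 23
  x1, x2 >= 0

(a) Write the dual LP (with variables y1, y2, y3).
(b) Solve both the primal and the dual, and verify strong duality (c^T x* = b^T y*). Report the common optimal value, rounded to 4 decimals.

The standard primal-dual pair for 'max c^T x s.t. A x <= b, x >= 0' is:
  Dual:  min b^T y  s.t.  A^T y >= c,  y >= 0.

So the dual LP is:
  minimize  9y1 + 9y2 + 23y3
  subject to:
    y1 + y3 >= 4
    y2 + 4y3 >= 6
    y1, y2, y3 >= 0

Solving the primal: x* = (9, 3.5).
  primal value c^T x* = 57.
Solving the dual: y* = (2.5, 0, 1.5).
  dual value b^T y* = 57.
Strong duality: c^T x* = b^T y*. Confirmed.

57


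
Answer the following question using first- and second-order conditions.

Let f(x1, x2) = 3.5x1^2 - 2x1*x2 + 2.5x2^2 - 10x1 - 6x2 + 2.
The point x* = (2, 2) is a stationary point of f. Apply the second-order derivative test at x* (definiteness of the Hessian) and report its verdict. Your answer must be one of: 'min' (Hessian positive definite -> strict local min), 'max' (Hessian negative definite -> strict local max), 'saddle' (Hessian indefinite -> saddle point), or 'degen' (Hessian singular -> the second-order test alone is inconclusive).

Compute the Hessian H = grad^2 f:
  H = [[7, -2], [-2, 5]]
Verify stationarity: grad f(x*) = H x* + g = (0, 0).
Eigenvalues of H: 3.7639, 8.2361.
Both eigenvalues > 0, so H is positive definite -> x* is a strict local min.

min


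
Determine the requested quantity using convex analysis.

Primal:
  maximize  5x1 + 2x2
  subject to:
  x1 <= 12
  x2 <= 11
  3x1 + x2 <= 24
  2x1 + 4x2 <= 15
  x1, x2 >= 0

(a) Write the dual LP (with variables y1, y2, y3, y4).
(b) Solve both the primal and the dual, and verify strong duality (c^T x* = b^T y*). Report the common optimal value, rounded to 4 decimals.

The standard primal-dual pair for 'max c^T x s.t. A x <= b, x >= 0' is:
  Dual:  min b^T y  s.t.  A^T y >= c,  y >= 0.

So the dual LP is:
  minimize  12y1 + 11y2 + 24y3 + 15y4
  subject to:
    y1 + 3y3 + 2y4 >= 5
    y2 + y3 + 4y4 >= 2
    y1, y2, y3, y4 >= 0

Solving the primal: x* = (7.5, 0).
  primal value c^T x* = 37.5.
Solving the dual: y* = (0, 0, 0, 2.5).
  dual value b^T y* = 37.5.
Strong duality: c^T x* = b^T y*. Confirmed.

37.5


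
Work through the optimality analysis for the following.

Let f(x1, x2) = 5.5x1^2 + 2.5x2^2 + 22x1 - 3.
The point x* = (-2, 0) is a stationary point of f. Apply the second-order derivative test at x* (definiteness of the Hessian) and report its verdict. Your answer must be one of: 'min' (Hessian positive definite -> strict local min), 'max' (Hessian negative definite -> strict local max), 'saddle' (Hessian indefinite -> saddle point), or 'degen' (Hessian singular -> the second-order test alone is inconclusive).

Compute the Hessian H = grad^2 f:
  H = [[11, 0], [0, 5]]
Verify stationarity: grad f(x*) = H x* + g = (0, 0).
Eigenvalues of H: 5, 11.
Both eigenvalues > 0, so H is positive definite -> x* is a strict local min.

min


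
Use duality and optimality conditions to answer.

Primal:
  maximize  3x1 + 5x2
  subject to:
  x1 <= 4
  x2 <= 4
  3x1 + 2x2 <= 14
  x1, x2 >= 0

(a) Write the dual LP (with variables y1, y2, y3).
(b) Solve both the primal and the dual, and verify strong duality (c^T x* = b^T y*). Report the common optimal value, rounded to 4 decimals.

The standard primal-dual pair for 'max c^T x s.t. A x <= b, x >= 0' is:
  Dual:  min b^T y  s.t.  A^T y >= c,  y >= 0.

So the dual LP is:
  minimize  4y1 + 4y2 + 14y3
  subject to:
    y1 + 3y3 >= 3
    y2 + 2y3 >= 5
    y1, y2, y3 >= 0

Solving the primal: x* = (2, 4).
  primal value c^T x* = 26.
Solving the dual: y* = (0, 3, 1).
  dual value b^T y* = 26.
Strong duality: c^T x* = b^T y*. Confirmed.

26


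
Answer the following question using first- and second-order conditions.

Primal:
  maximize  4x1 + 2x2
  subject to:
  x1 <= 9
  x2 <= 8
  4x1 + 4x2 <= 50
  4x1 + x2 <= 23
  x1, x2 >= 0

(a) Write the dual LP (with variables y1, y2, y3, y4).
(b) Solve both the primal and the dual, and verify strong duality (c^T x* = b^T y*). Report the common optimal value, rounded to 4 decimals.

The standard primal-dual pair for 'max c^T x s.t. A x <= b, x >= 0' is:
  Dual:  min b^T y  s.t.  A^T y >= c,  y >= 0.

So the dual LP is:
  minimize  9y1 + 8y2 + 50y3 + 23y4
  subject to:
    y1 + 4y3 + 4y4 >= 4
    y2 + 4y3 + y4 >= 2
    y1, y2, y3, y4 >= 0

Solving the primal: x* = (3.75, 8).
  primal value c^T x* = 31.
Solving the dual: y* = (0, 1, 0, 1).
  dual value b^T y* = 31.
Strong duality: c^T x* = b^T y*. Confirmed.

31


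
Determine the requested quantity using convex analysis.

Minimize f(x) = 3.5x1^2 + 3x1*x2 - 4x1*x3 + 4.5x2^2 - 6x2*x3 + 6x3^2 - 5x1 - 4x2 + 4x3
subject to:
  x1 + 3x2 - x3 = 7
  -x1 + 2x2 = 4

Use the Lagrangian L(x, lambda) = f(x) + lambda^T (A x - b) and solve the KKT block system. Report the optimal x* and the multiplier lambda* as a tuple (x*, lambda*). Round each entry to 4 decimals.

Form the Lagrangian:
  L(x, lambda) = (1/2) x^T Q x + c^T x + lambda^T (A x - b)
Stationarity (grad_x L = 0): Q x + c + A^T lambda = 0.
Primal feasibility: A x = b.

This gives the KKT block system:
  [ Q   A^T ] [ x     ]   [-c ]
  [ A    0  ] [ lambda ] = [ b ]

Solving the linear system:
  x*      = (0.6699, 2.3349, 0.6746)
  lambda* = (-4.5933, -0.5981)
  f(x*)   = 12.2775

x* = (0.6699, 2.3349, 0.6746), lambda* = (-4.5933, -0.5981)


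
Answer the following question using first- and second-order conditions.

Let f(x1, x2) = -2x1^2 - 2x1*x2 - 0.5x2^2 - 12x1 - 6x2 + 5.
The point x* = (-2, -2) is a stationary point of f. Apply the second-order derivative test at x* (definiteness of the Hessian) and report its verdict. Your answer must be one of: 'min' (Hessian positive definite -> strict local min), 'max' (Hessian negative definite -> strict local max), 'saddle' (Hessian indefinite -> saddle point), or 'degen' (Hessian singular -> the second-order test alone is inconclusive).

Compute the Hessian H = grad^2 f:
  H = [[-4, -2], [-2, -1]]
Verify stationarity: grad f(x*) = H x* + g = (0, 0).
Eigenvalues of H: -5, 0.
H has a zero eigenvalue (singular; negative semidefinite but not definite), so H is neither positive definite, negative definite, nor indefinite. The second-order test alone is inconclusive -> degen.
(Indeed, f is constant along the null direction of H through x*, so x* is not a strict local extremum.)

degen


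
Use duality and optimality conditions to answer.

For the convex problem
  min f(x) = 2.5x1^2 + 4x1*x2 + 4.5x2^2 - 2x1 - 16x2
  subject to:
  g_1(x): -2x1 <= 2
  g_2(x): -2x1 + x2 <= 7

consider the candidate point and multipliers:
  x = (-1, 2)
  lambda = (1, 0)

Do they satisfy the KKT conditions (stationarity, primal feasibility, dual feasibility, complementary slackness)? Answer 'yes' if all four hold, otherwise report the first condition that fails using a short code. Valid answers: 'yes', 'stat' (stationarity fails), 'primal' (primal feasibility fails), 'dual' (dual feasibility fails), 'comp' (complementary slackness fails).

Gradient of f: grad f(x) = Q x + c = (1, -2)
Constraint values g_i(x) = a_i^T x - b_i:
  g_1((-1, 2)) = 0
  g_2((-1, 2)) = -3
Stationarity residual: grad f(x) + sum_i lambda_i a_i = (-1, -2)
  -> stationarity FAILS
Primal feasibility (all g_i <= 0): OK
Dual feasibility (all lambda_i >= 0): OK
Complementary slackness (lambda_i * g_i(x) = 0 for all i): OK

Verdict: the first failing condition is stationarity -> stat.

stat


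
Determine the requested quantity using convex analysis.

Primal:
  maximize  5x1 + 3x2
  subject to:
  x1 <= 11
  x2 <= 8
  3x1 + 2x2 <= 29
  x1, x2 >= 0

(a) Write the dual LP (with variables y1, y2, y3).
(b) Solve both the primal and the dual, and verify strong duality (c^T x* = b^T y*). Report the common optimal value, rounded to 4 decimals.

The standard primal-dual pair for 'max c^T x s.t. A x <= b, x >= 0' is:
  Dual:  min b^T y  s.t.  A^T y >= c,  y >= 0.

So the dual LP is:
  minimize  11y1 + 8y2 + 29y3
  subject to:
    y1 + 3y3 >= 5
    y2 + 2y3 >= 3
    y1, y2, y3 >= 0

Solving the primal: x* = (9.6667, 0).
  primal value c^T x* = 48.3333.
Solving the dual: y* = (0, 0, 1.6667).
  dual value b^T y* = 48.3333.
Strong duality: c^T x* = b^T y*. Confirmed.

48.3333


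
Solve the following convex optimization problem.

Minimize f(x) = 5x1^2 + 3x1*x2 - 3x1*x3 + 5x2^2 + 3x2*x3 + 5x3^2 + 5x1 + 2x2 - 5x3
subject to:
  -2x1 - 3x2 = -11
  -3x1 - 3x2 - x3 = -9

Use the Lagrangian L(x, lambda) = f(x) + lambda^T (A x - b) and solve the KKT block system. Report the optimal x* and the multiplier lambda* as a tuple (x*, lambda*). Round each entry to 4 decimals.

Form the Lagrangian:
  L(x, lambda) = (1/2) x^T Q x + c^T x + lambda^T (A x - b)
Stationarity (grad_x L = 0): Q x + c + A^T lambda = 0.
Primal feasibility: A x = b.

This gives the KKT block system:
  [ Q   A^T ] [ x     ]   [-c ]
  [ A    0  ] [ lambda ] = [ b ]

Solving the linear system:
  x*      = (-0.4672, 3.9781, -1.5328)
  lambda* = (18.9197, -6.9927)
  f(x*)   = 79.2336

x* = (-0.4672, 3.9781, -1.5328), lambda* = (18.9197, -6.9927)


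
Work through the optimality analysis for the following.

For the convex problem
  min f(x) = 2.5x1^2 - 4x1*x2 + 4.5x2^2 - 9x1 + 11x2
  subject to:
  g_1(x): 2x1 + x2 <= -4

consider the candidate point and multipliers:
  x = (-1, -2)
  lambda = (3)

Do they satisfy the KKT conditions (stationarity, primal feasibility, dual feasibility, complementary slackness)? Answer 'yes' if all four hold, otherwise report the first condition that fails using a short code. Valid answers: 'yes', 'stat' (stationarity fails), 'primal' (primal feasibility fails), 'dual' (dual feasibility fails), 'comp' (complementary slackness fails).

Gradient of f: grad f(x) = Q x + c = (-6, -3)
Constraint values g_i(x) = a_i^T x - b_i:
  g_1((-1, -2)) = 0
Stationarity residual: grad f(x) + sum_i lambda_i a_i = (0, 0)
  -> stationarity OK
Primal feasibility (all g_i <= 0): OK
Dual feasibility (all lambda_i >= 0): OK
Complementary slackness (lambda_i * g_i(x) = 0 for all i): OK

Verdict: yes, KKT holds.

yes


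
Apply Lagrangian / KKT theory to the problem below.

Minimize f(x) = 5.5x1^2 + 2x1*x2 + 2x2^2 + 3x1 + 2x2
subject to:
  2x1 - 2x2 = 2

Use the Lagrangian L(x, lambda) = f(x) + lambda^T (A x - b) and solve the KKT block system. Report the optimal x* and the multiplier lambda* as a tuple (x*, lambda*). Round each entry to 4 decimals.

Form the Lagrangian:
  L(x, lambda) = (1/2) x^T Q x + c^T x + lambda^T (A x - b)
Stationarity (grad_x L = 0): Q x + c + A^T lambda = 0.
Primal feasibility: A x = b.

This gives the KKT block system:
  [ Q   A^T ] [ x     ]   [-c ]
  [ A    0  ] [ lambda ] = [ b ]

Solving the linear system:
  x*      = (0.0526, -0.9474)
  lambda* = (-0.8421)
  f(x*)   = -0.0263

x* = (0.0526, -0.9474), lambda* = (-0.8421)


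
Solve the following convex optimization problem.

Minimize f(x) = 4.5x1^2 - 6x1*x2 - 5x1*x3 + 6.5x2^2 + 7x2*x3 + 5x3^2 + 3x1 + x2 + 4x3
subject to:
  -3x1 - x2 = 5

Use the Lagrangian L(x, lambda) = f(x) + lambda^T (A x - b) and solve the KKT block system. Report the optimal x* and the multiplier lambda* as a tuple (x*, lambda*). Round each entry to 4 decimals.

Form the Lagrangian:
  L(x, lambda) = (1/2) x^T Q x + c^T x + lambda^T (A x - b)
Stationarity (grad_x L = 0): Q x + c + A^T lambda = 0.
Primal feasibility: A x = b.

This gives the KKT block system:
  [ Q   A^T ] [ x     ]   [-c ]
  [ A    0  ] [ lambda ] = [ b ]

Solving the linear system:
  x*      = (-1.5297, -0.411, -0.8771)
  lambda* = (-1.3051)
  f(x*)   = -0.9915

x* = (-1.5297, -0.411, -0.8771), lambda* = (-1.3051)


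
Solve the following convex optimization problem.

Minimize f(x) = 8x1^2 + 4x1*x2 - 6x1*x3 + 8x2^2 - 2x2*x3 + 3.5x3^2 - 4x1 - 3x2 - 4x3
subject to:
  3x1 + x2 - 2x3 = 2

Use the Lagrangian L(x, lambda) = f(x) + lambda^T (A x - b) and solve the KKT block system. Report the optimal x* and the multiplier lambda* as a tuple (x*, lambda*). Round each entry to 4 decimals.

Form the Lagrangian:
  L(x, lambda) = (1/2) x^T Q x + c^T x + lambda^T (A x - b)
Stationarity (grad_x L = 0): Q x + c + A^T lambda = 0.
Primal feasibility: A x = b.

This gives the KKT block system:
  [ Q   A^T ] [ x     ]   [-c ]
  [ A    0  ] [ lambda ] = [ b ]

Solving the linear system:
  x*      = (1.0061, 0.2051, 0.6117)
  lambda* = (-3.0825)
  f(x*)   = -0.4606

x* = (1.0061, 0.2051, 0.6117), lambda* = (-3.0825)


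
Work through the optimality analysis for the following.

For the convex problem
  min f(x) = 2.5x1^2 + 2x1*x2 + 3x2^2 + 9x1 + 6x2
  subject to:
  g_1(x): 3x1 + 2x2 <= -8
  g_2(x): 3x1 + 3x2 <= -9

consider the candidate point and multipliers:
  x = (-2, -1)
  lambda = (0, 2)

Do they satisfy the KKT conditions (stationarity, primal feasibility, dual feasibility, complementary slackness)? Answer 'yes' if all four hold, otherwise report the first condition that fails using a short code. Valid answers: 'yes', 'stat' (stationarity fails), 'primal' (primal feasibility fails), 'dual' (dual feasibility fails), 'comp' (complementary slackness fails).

Gradient of f: grad f(x) = Q x + c = (-3, -4)
Constraint values g_i(x) = a_i^T x - b_i:
  g_1((-2, -1)) = 0
  g_2((-2, -1)) = 0
Stationarity residual: grad f(x) + sum_i lambda_i a_i = (3, 2)
  -> stationarity FAILS
Primal feasibility (all g_i <= 0): OK
Dual feasibility (all lambda_i >= 0): OK
Complementary slackness (lambda_i * g_i(x) = 0 for all i): OK

Verdict: the first failing condition is stationarity -> stat.

stat


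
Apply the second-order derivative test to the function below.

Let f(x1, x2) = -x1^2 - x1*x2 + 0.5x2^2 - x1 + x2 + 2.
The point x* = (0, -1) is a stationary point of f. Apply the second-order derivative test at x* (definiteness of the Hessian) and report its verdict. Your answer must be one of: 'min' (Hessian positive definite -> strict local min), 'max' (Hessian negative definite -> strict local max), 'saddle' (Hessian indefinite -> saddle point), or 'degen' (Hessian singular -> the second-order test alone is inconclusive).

Compute the Hessian H = grad^2 f:
  H = [[-2, -1], [-1, 1]]
Verify stationarity: grad f(x*) = H x* + g = (0, 0).
Eigenvalues of H: -2.3028, 1.3028.
Eigenvalues have mixed signs, so H is indefinite -> x* is a saddle point.

saddle


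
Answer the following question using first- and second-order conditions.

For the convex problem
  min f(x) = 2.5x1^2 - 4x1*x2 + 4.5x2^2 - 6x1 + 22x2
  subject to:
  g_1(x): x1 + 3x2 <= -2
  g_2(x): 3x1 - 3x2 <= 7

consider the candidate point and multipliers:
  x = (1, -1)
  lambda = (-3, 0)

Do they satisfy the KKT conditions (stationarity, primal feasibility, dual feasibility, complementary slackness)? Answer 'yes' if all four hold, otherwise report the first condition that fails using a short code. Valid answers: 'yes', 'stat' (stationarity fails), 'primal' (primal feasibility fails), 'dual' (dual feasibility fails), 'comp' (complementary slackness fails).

Gradient of f: grad f(x) = Q x + c = (3, 9)
Constraint values g_i(x) = a_i^T x - b_i:
  g_1((1, -1)) = 0
  g_2((1, -1)) = -1
Stationarity residual: grad f(x) + sum_i lambda_i a_i = (0, 0)
  -> stationarity OK
Primal feasibility (all g_i <= 0): OK
Dual feasibility (all lambda_i >= 0): FAILS
Complementary slackness (lambda_i * g_i(x) = 0 for all i): OK

Verdict: the first failing condition is dual_feasibility -> dual.

dual


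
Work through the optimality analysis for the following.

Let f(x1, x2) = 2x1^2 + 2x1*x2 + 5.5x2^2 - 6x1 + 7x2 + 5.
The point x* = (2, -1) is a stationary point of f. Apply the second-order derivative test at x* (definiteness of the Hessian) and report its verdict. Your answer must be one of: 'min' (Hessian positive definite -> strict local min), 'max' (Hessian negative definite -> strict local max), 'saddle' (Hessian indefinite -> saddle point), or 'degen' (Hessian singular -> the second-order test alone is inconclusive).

Compute the Hessian H = grad^2 f:
  H = [[4, 2], [2, 11]]
Verify stationarity: grad f(x*) = H x* + g = (0, 0).
Eigenvalues of H: 3.4689, 11.5311.
Both eigenvalues > 0, so H is positive definite -> x* is a strict local min.

min


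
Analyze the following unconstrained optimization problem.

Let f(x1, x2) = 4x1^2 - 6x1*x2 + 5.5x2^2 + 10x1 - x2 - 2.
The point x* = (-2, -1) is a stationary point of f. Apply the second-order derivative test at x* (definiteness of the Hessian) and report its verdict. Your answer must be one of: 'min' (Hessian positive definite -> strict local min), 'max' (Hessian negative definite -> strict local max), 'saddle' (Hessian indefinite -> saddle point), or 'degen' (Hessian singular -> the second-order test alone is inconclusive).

Compute the Hessian H = grad^2 f:
  H = [[8, -6], [-6, 11]]
Verify stationarity: grad f(x*) = H x* + g = (0, 0).
Eigenvalues of H: 3.3153, 15.6847.
Both eigenvalues > 0, so H is positive definite -> x* is a strict local min.

min


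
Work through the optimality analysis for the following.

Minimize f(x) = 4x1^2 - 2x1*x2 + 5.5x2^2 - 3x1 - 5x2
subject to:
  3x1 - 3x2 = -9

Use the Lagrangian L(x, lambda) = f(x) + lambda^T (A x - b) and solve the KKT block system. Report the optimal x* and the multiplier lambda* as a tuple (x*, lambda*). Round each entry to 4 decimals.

Form the Lagrangian:
  L(x, lambda) = (1/2) x^T Q x + c^T x + lambda^T (A x - b)
Stationarity (grad_x L = 0): Q x + c + A^T lambda = 0.
Primal feasibility: A x = b.

This gives the KKT block system:
  [ Q   A^T ] [ x     ]   [-c ]
  [ A    0  ] [ lambda ] = [ b ]

Solving the linear system:
  x*      = (-1.2667, 1.7333)
  lambda* = (5.5333)
  f(x*)   = 22.4667

x* = (-1.2667, 1.7333), lambda* = (5.5333)


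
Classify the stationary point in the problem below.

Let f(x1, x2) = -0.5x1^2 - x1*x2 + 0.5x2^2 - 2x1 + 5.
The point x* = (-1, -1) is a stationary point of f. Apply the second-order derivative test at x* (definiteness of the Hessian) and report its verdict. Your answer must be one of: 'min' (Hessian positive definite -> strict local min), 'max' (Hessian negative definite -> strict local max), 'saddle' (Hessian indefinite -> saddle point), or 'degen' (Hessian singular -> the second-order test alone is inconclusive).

Compute the Hessian H = grad^2 f:
  H = [[-1, -1], [-1, 1]]
Verify stationarity: grad f(x*) = H x* + g = (0, 0).
Eigenvalues of H: -1.4142, 1.4142.
Eigenvalues have mixed signs, so H is indefinite -> x* is a saddle point.

saddle


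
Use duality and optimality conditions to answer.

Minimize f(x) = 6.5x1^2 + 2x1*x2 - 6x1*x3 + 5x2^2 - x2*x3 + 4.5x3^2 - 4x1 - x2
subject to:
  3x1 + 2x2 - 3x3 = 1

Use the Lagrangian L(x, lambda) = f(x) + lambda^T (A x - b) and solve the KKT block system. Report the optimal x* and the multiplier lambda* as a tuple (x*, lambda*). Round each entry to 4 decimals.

Form the Lagrangian:
  L(x, lambda) = (1/2) x^T Q x + c^T x + lambda^T (A x - b)
Stationarity (grad_x L = 0): Q x + c + A^T lambda = 0.
Primal feasibility: A x = b.

This gives the KKT block system:
  [ Q   A^T ] [ x     ]   [-c ]
  [ A    0  ] [ lambda ] = [ b ]

Solving the linear system:
  x*      = (0.4703, 0.0992, 0.203)
  lambda* = (-0.3645)
  f(x*)   = -0.8078

x* = (0.4703, 0.0992, 0.203), lambda* = (-0.3645)


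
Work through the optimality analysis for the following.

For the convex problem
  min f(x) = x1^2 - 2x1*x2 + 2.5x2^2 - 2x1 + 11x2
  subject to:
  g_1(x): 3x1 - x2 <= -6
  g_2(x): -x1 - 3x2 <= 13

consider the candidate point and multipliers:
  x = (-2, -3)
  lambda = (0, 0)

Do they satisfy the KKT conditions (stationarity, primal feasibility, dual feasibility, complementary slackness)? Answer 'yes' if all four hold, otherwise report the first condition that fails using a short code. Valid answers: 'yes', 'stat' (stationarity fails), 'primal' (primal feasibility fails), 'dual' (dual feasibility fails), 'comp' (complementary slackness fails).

Gradient of f: grad f(x) = Q x + c = (0, 0)
Constraint values g_i(x) = a_i^T x - b_i:
  g_1((-2, -3)) = 3
  g_2((-2, -3)) = -2
Stationarity residual: grad f(x) + sum_i lambda_i a_i = (0, 0)
  -> stationarity OK
Primal feasibility (all g_i <= 0): FAILS
Dual feasibility (all lambda_i >= 0): OK
Complementary slackness (lambda_i * g_i(x) = 0 for all i): OK

Verdict: the first failing condition is primal_feasibility -> primal.

primal


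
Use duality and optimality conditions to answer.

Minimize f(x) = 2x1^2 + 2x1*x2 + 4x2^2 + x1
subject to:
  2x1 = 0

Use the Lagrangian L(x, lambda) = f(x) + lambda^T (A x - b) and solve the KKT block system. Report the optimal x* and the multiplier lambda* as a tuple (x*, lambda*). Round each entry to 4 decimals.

Form the Lagrangian:
  L(x, lambda) = (1/2) x^T Q x + c^T x + lambda^T (A x - b)
Stationarity (grad_x L = 0): Q x + c + A^T lambda = 0.
Primal feasibility: A x = b.

This gives the KKT block system:
  [ Q   A^T ] [ x     ]   [-c ]
  [ A    0  ] [ lambda ] = [ b ]

Solving the linear system:
  x*      = (0, 0)
  lambda* = (-0.5)
  f(x*)   = 0

x* = (0, 0), lambda* = (-0.5)


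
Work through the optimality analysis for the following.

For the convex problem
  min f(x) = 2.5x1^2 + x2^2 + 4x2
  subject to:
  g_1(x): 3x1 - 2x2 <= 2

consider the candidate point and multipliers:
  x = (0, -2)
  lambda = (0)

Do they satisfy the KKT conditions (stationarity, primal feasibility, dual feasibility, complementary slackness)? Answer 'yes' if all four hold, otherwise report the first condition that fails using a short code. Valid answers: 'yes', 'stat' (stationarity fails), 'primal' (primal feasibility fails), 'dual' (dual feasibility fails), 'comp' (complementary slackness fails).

Gradient of f: grad f(x) = Q x + c = (0, 0)
Constraint values g_i(x) = a_i^T x - b_i:
  g_1((0, -2)) = 2
Stationarity residual: grad f(x) + sum_i lambda_i a_i = (0, 0)
  -> stationarity OK
Primal feasibility (all g_i <= 0): FAILS
Dual feasibility (all lambda_i >= 0): OK
Complementary slackness (lambda_i * g_i(x) = 0 for all i): OK

Verdict: the first failing condition is primal_feasibility -> primal.

primal


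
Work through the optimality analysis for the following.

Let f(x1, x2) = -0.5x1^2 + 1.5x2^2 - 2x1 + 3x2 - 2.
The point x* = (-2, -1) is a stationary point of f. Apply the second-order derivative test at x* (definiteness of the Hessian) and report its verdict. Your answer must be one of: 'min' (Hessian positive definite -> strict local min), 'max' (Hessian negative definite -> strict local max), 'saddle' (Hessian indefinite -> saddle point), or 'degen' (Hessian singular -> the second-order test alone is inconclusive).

Compute the Hessian H = grad^2 f:
  H = [[-1, 0], [0, 3]]
Verify stationarity: grad f(x*) = H x* + g = (0, 0).
Eigenvalues of H: -1, 3.
Eigenvalues have mixed signs, so H is indefinite -> x* is a saddle point.

saddle


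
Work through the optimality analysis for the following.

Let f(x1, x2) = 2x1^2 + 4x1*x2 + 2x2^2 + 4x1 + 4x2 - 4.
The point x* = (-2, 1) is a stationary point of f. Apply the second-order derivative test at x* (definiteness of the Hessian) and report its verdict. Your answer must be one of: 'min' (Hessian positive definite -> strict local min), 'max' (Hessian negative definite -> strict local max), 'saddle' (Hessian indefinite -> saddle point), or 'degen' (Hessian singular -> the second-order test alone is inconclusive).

Compute the Hessian H = grad^2 f:
  H = [[4, 4], [4, 4]]
Verify stationarity: grad f(x*) = H x* + g = (0, 0).
Eigenvalues of H: 0, 8.
H has a zero eigenvalue (singular; positive semidefinite but not definite), so H is neither positive definite, negative definite, nor indefinite. The second-order test alone is inconclusive -> degen.
(Indeed, f is constant along the null direction of H through x*, so x* is not a strict local extremum.)

degen


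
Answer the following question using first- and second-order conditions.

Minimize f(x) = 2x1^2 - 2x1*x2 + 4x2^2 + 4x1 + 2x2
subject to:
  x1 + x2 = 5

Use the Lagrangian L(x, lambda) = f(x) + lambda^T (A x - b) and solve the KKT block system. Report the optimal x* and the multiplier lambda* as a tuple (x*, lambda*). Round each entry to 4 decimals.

Form the Lagrangian:
  L(x, lambda) = (1/2) x^T Q x + c^T x + lambda^T (A x - b)
Stationarity (grad_x L = 0): Q x + c + A^T lambda = 0.
Primal feasibility: A x = b.

This gives the KKT block system:
  [ Q   A^T ] [ x     ]   [-c ]
  [ A    0  ] [ lambda ] = [ b ]

Solving the linear system:
  x*      = (3, 2)
  lambda* = (-12)
  f(x*)   = 38

x* = (3, 2), lambda* = (-12)


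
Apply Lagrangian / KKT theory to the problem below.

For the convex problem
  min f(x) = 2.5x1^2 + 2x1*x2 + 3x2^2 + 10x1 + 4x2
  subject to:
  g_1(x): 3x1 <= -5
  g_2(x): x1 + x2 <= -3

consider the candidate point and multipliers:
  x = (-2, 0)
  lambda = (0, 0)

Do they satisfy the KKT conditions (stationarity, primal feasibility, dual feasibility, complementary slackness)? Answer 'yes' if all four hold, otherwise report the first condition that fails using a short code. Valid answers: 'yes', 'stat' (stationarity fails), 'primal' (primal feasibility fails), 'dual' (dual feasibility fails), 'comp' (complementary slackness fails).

Gradient of f: grad f(x) = Q x + c = (0, 0)
Constraint values g_i(x) = a_i^T x - b_i:
  g_1((-2, 0)) = -1
  g_2((-2, 0)) = 1
Stationarity residual: grad f(x) + sum_i lambda_i a_i = (0, 0)
  -> stationarity OK
Primal feasibility (all g_i <= 0): FAILS
Dual feasibility (all lambda_i >= 0): OK
Complementary slackness (lambda_i * g_i(x) = 0 for all i): OK

Verdict: the first failing condition is primal_feasibility -> primal.

primal


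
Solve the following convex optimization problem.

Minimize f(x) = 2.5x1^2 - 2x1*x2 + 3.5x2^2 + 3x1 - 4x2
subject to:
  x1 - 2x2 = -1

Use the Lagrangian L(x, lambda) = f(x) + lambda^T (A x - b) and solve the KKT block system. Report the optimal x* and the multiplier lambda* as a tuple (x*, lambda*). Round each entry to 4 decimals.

Form the Lagrangian:
  L(x, lambda) = (1/2) x^T Q x + c^T x + lambda^T (A x - b)
Stationarity (grad_x L = 0): Q x + c + A^T lambda = 0.
Primal feasibility: A x = b.

This gives the KKT block system:
  [ Q   A^T ] [ x     ]   [-c ]
  [ A    0  ] [ lambda ] = [ b ]

Solving the linear system:
  x*      = (-0.3684, 0.3158)
  lambda* = (-0.5263)
  f(x*)   = -1.4474

x* = (-0.3684, 0.3158), lambda* = (-0.5263)


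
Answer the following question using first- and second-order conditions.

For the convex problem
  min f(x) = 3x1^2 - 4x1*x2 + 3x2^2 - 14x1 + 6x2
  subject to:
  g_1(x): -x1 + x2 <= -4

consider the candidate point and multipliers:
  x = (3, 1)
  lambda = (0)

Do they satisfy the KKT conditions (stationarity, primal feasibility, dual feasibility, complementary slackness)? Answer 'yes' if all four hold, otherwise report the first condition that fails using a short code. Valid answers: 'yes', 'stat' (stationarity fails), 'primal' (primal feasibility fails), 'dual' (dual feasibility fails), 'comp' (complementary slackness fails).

Gradient of f: grad f(x) = Q x + c = (0, 0)
Constraint values g_i(x) = a_i^T x - b_i:
  g_1((3, 1)) = 2
Stationarity residual: grad f(x) + sum_i lambda_i a_i = (0, 0)
  -> stationarity OK
Primal feasibility (all g_i <= 0): FAILS
Dual feasibility (all lambda_i >= 0): OK
Complementary slackness (lambda_i * g_i(x) = 0 for all i): OK

Verdict: the first failing condition is primal_feasibility -> primal.

primal
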